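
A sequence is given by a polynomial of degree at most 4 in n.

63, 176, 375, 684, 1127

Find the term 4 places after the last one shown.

4719

D1: 113 , 199 , 309 , 443
D2: 86 , 110 , 134
D3: 24 , 24
Constant third difference = 24, so extend:
134 + 24 = 158;  443 + 158 = 601;  1127 + 601 = 1728
158 + 24 = 182;  601 + 182 = 783;  1728 + 783 = 2511
182 + 24 = 206;  783 + 206 = 989;  2511 + 989 = 3500
206 + 24 = 230;  989 + 230 = 1219;  3500 + 1219 = 4719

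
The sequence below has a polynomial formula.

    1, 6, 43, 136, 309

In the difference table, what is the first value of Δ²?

32

D1: 5, 37, 93, 173
D2: 32, 56, 80
D3: 24, 24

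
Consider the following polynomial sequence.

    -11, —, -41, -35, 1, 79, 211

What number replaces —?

Using the last 5 terms:
D1: 6  36  78  132
D2: 30  42  54
D3: 12  12
Constant third difference = 12.
Extend backward: 30 − 12 = 18;  6 − 18 = -12;  -41 + 12 = -29

-29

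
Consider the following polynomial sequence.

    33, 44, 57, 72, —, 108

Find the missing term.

Using the first 4 terms:
11  13  15
2  2
Constant second difference = 2.
Extend forward: 15 + 2 = 17;  72 + 17 = 89

89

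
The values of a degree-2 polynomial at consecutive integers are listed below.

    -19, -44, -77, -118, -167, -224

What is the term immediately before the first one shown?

-25, -33, -41, -49, -57
-8, -8, -8, -8
The second differences are constant at -8.
Work back: -25 + 8 = -17;  -19 + 17 = -2

-2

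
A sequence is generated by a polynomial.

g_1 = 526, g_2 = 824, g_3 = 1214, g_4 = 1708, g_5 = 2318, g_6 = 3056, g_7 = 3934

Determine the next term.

First differences: 298 , 390 , 494 , 610 , 738 , 878
Second differences: 92 , 104 , 116 , 128 , 140
Third differences: 12 , 12 , 12 , 12
The third differences are constant (12).
140 + 12 = 152;  878 + 152 = 1030;  3934 + 1030 = 4964

4964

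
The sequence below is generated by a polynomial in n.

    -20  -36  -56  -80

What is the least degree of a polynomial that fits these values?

Δ: -16, -20, -24
Δ²: -4, -4
The second differences are constant, so the polynomial has degree 2.

2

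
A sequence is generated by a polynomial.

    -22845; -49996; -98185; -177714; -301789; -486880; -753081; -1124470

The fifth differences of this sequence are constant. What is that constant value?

-360

D1: -27151, -48189, -79529, -124075, -185091, -266201, -371389
D2: -21038, -31340, -44546, -61016, -81110, -105188
D3: -10302, -13206, -16470, -20094, -24078
D4: -2904, -3264, -3624, -3984
D5: -360, -360, -360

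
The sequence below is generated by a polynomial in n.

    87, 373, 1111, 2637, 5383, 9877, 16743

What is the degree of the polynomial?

4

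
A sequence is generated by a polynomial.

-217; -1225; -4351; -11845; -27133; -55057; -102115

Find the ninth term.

-289345

-1008  -3126  -7494  -15288  -27924  -47058
-2118  -4368  -7794  -12636  -19134
-2250  -3426  -4842  -6498
-1176  -1416  -1656
-240  -240
Constant fifth difference = -240, so extend:
-1656 − 240 = -1896;  -6498 − 1896 = -8394;  -19134 − 8394 = -27528;  -47058 − 27528 = -74586;  -102115 − 74586 = -176701
-1896 − 240 = -2136;  -8394 − 2136 = -10530;  -27528 − 10530 = -38058;  -74586 − 38058 = -112644;  -176701 − 112644 = -289345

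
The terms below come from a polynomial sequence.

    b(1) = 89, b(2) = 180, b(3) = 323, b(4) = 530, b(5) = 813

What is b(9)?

First differences: 91, 143, 207, 283
Second differences: 52, 64, 76
Third differences: 12, 12
The third differences are constant (12).
76 + 12 = 88;  283 + 88 = 371;  813 + 371 = 1184
88 + 12 = 100;  371 + 100 = 471;  1184 + 471 = 1655
100 + 12 = 112;  471 + 112 = 583;  1655 + 583 = 2238
112 + 12 = 124;  583 + 124 = 707;  2238 + 707 = 2945

2945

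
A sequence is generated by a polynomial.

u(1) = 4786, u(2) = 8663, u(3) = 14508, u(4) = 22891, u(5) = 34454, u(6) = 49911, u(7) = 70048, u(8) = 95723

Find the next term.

127866

Δ: 3877, 5845, 8383, 11563, 15457, 20137, 25675
Δ²: 1968, 2538, 3180, 3894, 4680, 5538
Δ³: 570, 642, 714, 786, 858
Δ⁴: 72, 72, 72, 72
Constant fourth difference = 72, so extend:
858 + 72 = 930;  5538 + 930 = 6468;  25675 + 6468 = 32143;  95723 + 32143 = 127866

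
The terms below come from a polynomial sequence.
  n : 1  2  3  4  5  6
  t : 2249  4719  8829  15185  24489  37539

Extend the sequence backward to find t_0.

D1: 2470, 4110, 6356, 9304, 13050
D2: 1640, 2246, 2948, 3746
D3: 606, 702, 798
D4: 96, 96
The fourth differences are constant at 96.
Work back: 606 − 96 = 510;  1640 − 510 = 1130;  2470 − 1130 = 1340;  2249 − 1340 = 909

909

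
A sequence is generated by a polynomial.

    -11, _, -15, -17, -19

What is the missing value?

-13

Using the last 3 terms:
D1: -2, -2
Constant first difference = -2.
Extend backward: -15 + 2 = -13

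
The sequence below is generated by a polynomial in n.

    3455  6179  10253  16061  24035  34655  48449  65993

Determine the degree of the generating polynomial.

D1: 2724, 4074, 5808, 7974, 10620, 13794, 17544
D2: 1350, 1734, 2166, 2646, 3174, 3750
D3: 384, 432, 480, 528, 576
D4: 48, 48, 48, 48
The fourth differences are constant, so the polynomial has degree 4.

4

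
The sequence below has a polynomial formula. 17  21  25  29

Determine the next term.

33

Δ: 4 , 4 , 4
Constant first difference = 4, so extend:
29 + 4 = 33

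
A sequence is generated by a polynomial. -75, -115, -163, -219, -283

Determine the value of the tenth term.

-723

First differences: -40, -48, -56, -64
Second differences: -8, -8, -8
The second differences are constant (-8).
-64 − 8 = -72;  -283 − 72 = -355
-72 − 8 = -80;  -355 − 80 = -435
-80 − 8 = -88;  -435 − 88 = -523
-88 − 8 = -96;  -523 − 96 = -619
-96 − 8 = -104;  -619 − 104 = -723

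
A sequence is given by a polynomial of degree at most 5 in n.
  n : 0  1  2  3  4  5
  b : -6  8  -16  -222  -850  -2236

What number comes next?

Δ: 14, -24, -206, -628, -1386
Δ²: -38, -182, -422, -758
Δ³: -144, -240, -336
Δ⁴: -96, -96
Constant fourth difference = -96, so extend:
-336 − 96 = -432;  -758 − 432 = -1190;  -1386 − 1190 = -2576;  -2236 − 2576 = -4812

-4812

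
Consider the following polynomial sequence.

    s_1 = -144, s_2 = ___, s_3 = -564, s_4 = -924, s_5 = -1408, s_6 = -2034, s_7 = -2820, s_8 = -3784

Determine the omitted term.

-310

Using the last 6 terms:
-360  -484  -626  -786  -964
-124  -142  -160  -178
-18  -18  -18
Constant third difference = -18.
Extend backward: -124 + 18 = -106;  -360 + 106 = -254;  -564 + 254 = -310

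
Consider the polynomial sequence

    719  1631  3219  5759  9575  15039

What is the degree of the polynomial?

4

912, 1588, 2540, 3816, 5464
676, 952, 1276, 1648
276, 324, 372
48, 48
The fourth differences are constant, so the polynomial has degree 4.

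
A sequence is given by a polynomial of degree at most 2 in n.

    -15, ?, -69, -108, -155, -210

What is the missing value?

-38

Using the last 4 terms:
First differences: -39, -47, -55
Second differences: -8, -8
Constant second difference = -8.
Extend backward: -39 + 8 = -31;  -69 + 31 = -38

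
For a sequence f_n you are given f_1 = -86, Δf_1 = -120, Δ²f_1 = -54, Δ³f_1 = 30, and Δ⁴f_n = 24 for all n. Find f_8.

Build the table forward from the leading diagonal:
D4: 24, 24, 24, 24, 24, 24, 24, 24
D3: 30, 54, 78, 102, 126, 150, 174, 198
D2: -54, -24, 30, 108, 210, 336, 486, 660
D1: -120, -174, -198, -168, -60, 150, 486, 972
f: -86, -206, -380, -578, -746, -806, -656, -170

-170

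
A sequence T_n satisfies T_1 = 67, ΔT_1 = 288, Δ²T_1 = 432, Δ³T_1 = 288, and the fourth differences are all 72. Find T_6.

Build the table forward from the leading diagonal:
Fourth differences: 72, 72, 72, 72, 72, 72
Third differences: 288, 360, 432, 504, 576, 648
Second differences: 432, 720, 1080, 1512, 2016, 2592
First differences: 288, 720, 1440, 2520, 4032, 6048
T: 67, 355, 1075, 2515, 5035, 9067

9067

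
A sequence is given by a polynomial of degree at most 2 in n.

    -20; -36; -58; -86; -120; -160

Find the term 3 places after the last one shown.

-316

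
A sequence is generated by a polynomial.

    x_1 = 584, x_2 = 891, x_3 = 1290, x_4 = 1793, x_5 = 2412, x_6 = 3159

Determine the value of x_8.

5085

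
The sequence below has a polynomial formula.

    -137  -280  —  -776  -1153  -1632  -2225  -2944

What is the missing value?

-489

Using the last 5 terms:
Δ: -377, -479, -593, -719
Δ²: -102, -114, -126
Δ³: -12, -12
Constant third difference = -12.
Extend backward: -102 + 12 = -90;  -377 + 90 = -287;  -776 + 287 = -489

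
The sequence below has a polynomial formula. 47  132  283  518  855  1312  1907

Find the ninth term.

3583

D1: 85, 151, 235, 337, 457, 595
D2: 66, 84, 102, 120, 138
D3: 18, 18, 18, 18
Constant third difference = 18, so extend:
138 + 18 = 156;  595 + 156 = 751;  1907 + 751 = 2658
156 + 18 = 174;  751 + 174 = 925;  2658 + 925 = 3583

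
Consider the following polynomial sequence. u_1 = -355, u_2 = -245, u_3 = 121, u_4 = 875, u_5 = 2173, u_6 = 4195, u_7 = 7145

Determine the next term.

First differences: 110  366  754  1298  2022  2950
Second differences: 256  388  544  724  928
Third differences: 132  156  180  204
Fourth differences: 24  24  24
Fourth differences constant at 24.
204 + 24 = 228;  928 + 228 = 1156;  2950 + 1156 = 4106;  7145 + 4106 = 11251

11251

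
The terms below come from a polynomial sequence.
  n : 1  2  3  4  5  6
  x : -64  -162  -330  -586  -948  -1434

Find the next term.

-2062

First differences: -98, -168, -256, -362, -486
Second differences: -70, -88, -106, -124
Third differences: -18, -18, -18
Third differences constant at -18.
-124 − 18 = -142;  -486 − 142 = -628;  -1434 − 628 = -2062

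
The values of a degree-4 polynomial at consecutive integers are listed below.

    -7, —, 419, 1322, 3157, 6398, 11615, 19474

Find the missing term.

Using the last 6 terms:
First differences: 903  1835  3241  5217  7859
Second differences: 932  1406  1976  2642
Third differences: 474  570  666
Fourth differences: 96  96
Constant fourth difference = 96.
Extend backward: 474 − 96 = 378;  932 − 378 = 554;  903 − 554 = 349;  419 − 349 = 70

70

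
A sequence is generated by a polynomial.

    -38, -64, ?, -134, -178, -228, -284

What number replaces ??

Using the last 4 terms:
-44  -50  -56
-6  -6
Constant second difference = -6.
Extend backward: -44 + 6 = -38;  -134 + 38 = -96

-96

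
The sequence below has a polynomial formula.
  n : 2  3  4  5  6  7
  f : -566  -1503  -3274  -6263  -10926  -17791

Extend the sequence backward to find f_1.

First differences: -937  -1771  -2989  -4663  -6865
Second differences: -834  -1218  -1674  -2202
Third differences: -384  -456  -528
Fourth differences: -72  -72
The fourth differences are constant at -72.
Work back: -384 + 72 = -312;  -834 + 312 = -522;  -937 + 522 = -415;  -566 + 415 = -151

-151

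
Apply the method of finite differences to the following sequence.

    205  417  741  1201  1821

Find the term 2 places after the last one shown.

3637

D1: 212 , 324 , 460 , 620
D2: 112 , 136 , 160
D3: 24 , 24
The third differences are constant (24).
160 + 24 = 184;  620 + 184 = 804;  1821 + 804 = 2625
184 + 24 = 208;  804 + 208 = 1012;  2625 + 1012 = 3637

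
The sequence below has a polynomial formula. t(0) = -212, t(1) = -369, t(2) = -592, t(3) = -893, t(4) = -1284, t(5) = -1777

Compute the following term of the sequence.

-2384

First differences: -157 , -223 , -301 , -391 , -493
Second differences: -66 , -78 , -90 , -102
Third differences: -12 , -12 , -12
The third differences are constant (-12).
-102 − 12 = -114;  -493 − 114 = -607;  -1777 − 607 = -2384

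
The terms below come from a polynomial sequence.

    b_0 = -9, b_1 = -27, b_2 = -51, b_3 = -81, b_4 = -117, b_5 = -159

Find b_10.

-459

-18 , -24 , -30 , -36 , -42
-6 , -6 , -6 , -6
Constant second difference = -6, so extend:
-42 − 6 = -48;  -159 − 48 = -207
-48 − 6 = -54;  -207 − 54 = -261
-54 − 6 = -60;  -261 − 60 = -321
-60 − 6 = -66;  -321 − 66 = -387
-66 − 6 = -72;  -387 − 72 = -459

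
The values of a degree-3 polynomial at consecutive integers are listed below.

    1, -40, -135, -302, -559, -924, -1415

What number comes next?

-2050

First differences: -41 , -95 , -167 , -257 , -365 , -491
Second differences: -54 , -72 , -90 , -108 , -126
Third differences: -18 , -18 , -18 , -18
The third differences are constant (-18).
-126 − 18 = -144;  -491 − 144 = -635;  -1415 − 635 = -2050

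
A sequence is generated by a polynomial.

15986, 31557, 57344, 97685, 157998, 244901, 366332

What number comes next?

531669

D1: 15571, 25787, 40341, 60313, 86903, 121431
D2: 10216, 14554, 19972, 26590, 34528
D3: 4338, 5418, 6618, 7938
D4: 1080, 1200, 1320
D5: 120, 120
Fifth differences constant at 120.
1320 + 120 = 1440;  7938 + 1440 = 9378;  34528 + 9378 = 43906;  121431 + 43906 = 165337;  366332 + 165337 = 531669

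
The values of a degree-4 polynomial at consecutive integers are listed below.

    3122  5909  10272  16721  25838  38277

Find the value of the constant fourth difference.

72

D1: 2787, 4363, 6449, 9117, 12439
D2: 1576, 2086, 2668, 3322
D3: 510, 582, 654
D4: 72, 72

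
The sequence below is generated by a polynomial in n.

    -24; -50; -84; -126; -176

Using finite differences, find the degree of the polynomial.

2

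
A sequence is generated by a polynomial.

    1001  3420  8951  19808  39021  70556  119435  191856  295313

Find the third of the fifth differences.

120

First differences: 2419, 5531, 10857, 19213, 31535, 48879, 72421, 103457
Second differences: 3112, 5326, 8356, 12322, 17344, 23542, 31036
Third differences: 2214, 3030, 3966, 5022, 6198, 7494
Fourth differences: 816, 936, 1056, 1176, 1296
Fifth differences: 120, 120, 120, 120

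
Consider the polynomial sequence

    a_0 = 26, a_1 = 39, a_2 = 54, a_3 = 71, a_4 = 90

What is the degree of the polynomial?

D1: 13, 15, 17, 19
D2: 2, 2, 2
The second differences are constant, so the polynomial has degree 2.

2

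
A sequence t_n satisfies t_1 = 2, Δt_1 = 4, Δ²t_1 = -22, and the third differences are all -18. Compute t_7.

-664

Build the table forward from the leading diagonal:
Δ³: -18, -18, -18, -18, -18, -18, -18
Δ²: -22, -40, -58, -76, -94, -112, -130
Δ: 4, -18, -58, -116, -192, -286, -398
t: 2, 6, -12, -70, -186, -378, -664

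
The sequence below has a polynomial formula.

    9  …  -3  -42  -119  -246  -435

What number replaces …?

10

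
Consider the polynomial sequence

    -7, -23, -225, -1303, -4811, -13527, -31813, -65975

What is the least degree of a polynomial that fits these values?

First differences: -16, -202, -1078, -3508, -8716, -18286, -34162
Second differences: -186, -876, -2430, -5208, -9570, -15876
Third differences: -690, -1554, -2778, -4362, -6306
Fourth differences: -864, -1224, -1584, -1944
Fifth differences: -360, -360, -360
The fifth differences are constant, so the polynomial has degree 5.

5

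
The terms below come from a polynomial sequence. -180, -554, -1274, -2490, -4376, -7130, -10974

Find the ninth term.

-374, -720, -1216, -1886, -2754, -3844
-346, -496, -670, -868, -1090
-150, -174, -198, -222
-24, -24, -24
The fourth differences are constant (-24).
-222 − 24 = -246;  -1090 − 246 = -1336;  -3844 − 1336 = -5180;  -10974 − 5180 = -16154
-246 − 24 = -270;  -1336 − 270 = -1606;  -5180 − 1606 = -6786;  -16154 − 6786 = -22940

-22940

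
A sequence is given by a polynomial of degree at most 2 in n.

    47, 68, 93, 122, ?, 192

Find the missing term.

155

Using the first 4 terms:
D1: 21  25  29
D2: 4  4
Constant second difference = 4.
Extend forward: 29 + 4 = 33;  122 + 33 = 155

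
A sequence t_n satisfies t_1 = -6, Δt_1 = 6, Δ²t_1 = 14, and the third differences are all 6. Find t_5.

Build the table forward from the leading diagonal:
Δ³: 6, 6, 6, 6, 6
Δ²: 14, 20, 26, 32, 38
Δ: 6, 20, 40, 66, 98
t: -6, 0, 20, 60, 126

126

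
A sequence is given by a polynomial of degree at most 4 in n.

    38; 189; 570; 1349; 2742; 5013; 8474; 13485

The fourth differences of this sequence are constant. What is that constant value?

Δ: 151, 381, 779, 1393, 2271, 3461, 5011
Δ²: 230, 398, 614, 878, 1190, 1550
Δ³: 168, 216, 264, 312, 360
Δ⁴: 48, 48, 48, 48

48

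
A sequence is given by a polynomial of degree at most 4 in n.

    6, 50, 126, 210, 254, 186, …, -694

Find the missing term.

Using the first 6 terms:
44  76  84  44  -68
32  8  -40  -112
-24  -48  -72
-24  -24
Constant fourth difference = -24.
Extend forward: -72 − 24 = -96;  -112 − 96 = -208;  -68 − 208 = -276;  186 − 276 = -90

-90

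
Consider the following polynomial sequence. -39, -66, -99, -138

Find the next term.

First differences: -27, -33, -39
Second differences: -6, -6
The second differences are constant (-6).
-39 − 6 = -45;  -138 − 45 = -183

-183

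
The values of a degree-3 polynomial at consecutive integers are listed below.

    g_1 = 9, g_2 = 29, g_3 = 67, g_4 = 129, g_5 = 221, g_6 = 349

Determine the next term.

519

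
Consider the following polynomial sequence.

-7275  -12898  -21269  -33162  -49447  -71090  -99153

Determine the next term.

-134794

-5623, -8371, -11893, -16285, -21643, -28063
-2748, -3522, -4392, -5358, -6420
-774, -870, -966, -1062
-96, -96, -96
Fourth differences constant at -96.
-1062 − 96 = -1158;  -6420 − 1158 = -7578;  -28063 − 7578 = -35641;  -99153 − 35641 = -134794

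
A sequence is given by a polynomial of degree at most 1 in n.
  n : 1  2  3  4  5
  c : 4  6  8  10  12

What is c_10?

22

D1: 2, 2, 2, 2
Constant first difference = 2, so extend:
12 + 2 = 14
14 + 2 = 16
16 + 2 = 18
18 + 2 = 20
20 + 2 = 22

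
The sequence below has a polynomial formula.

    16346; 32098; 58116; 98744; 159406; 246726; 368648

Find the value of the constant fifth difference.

Δ: 15752, 26018, 40628, 60662, 87320, 121922
Δ²: 10266, 14610, 20034, 26658, 34602
Δ³: 4344, 5424, 6624, 7944
Δ⁴: 1080, 1200, 1320
Δ⁵: 120, 120

120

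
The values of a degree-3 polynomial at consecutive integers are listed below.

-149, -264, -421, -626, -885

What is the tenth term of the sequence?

-3200

Δ: -115  -157  -205  -259
Δ²: -42  -48  -54
Δ³: -6  -6
The third differences are constant (-6).
-54 − 6 = -60;  -259 − 60 = -319;  -885 − 319 = -1204
-60 − 6 = -66;  -319 − 66 = -385;  -1204 − 385 = -1589
-66 − 6 = -72;  -385 − 72 = -457;  -1589 − 457 = -2046
-72 − 6 = -78;  -457 − 78 = -535;  -2046 − 535 = -2581
-78 − 6 = -84;  -535 − 84 = -619;  -2581 − 619 = -3200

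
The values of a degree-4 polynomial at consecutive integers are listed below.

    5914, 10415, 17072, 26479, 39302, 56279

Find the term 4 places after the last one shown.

Δ: 4501, 6657, 9407, 12823, 16977
Δ²: 2156, 2750, 3416, 4154
Δ³: 594, 666, 738
Δ⁴: 72, 72
Constant fourth difference = 72, so extend:
738 + 72 = 810;  4154 + 810 = 4964;  16977 + 4964 = 21941;  56279 + 21941 = 78220
810 + 72 = 882;  4964 + 882 = 5846;  21941 + 5846 = 27787;  78220 + 27787 = 106007
882 + 72 = 954;  5846 + 954 = 6800;  27787 + 6800 = 34587;  106007 + 34587 = 140594
954 + 72 = 1026;  6800 + 1026 = 7826;  34587 + 7826 = 42413;  140594 + 42413 = 183007

183007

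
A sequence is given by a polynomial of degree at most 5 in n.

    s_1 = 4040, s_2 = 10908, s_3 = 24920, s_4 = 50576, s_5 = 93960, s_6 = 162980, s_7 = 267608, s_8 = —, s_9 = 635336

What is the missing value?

Using the first 7 terms:
6868  14012  25656  43384  69020  104628
7144  11644  17728  25636  35608
4500  6084  7908  9972
1584  1824  2064
240  240
Constant fifth difference = 240.
Extend forward: 2064 + 240 = 2304;  9972 + 2304 = 12276;  35608 + 12276 = 47884;  104628 + 47884 = 152512;  267608 + 152512 = 420120

420120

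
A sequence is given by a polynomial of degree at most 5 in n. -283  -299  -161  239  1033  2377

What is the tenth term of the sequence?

17213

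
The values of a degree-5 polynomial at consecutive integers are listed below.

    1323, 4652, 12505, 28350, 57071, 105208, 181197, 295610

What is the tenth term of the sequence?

Δ: 3329, 7853, 15845, 28721, 48137, 75989, 114413
Δ²: 4524, 7992, 12876, 19416, 27852, 38424
Δ³: 3468, 4884, 6540, 8436, 10572
Δ⁴: 1416, 1656, 1896, 2136
Δ⁵: 240, 240, 240
The fifth differences are constant (240).
2136 + 240 = 2376;  10572 + 2376 = 12948;  38424 + 12948 = 51372;  114413 + 51372 = 165785;  295610 + 165785 = 461395
2376 + 240 = 2616;  12948 + 2616 = 15564;  51372 + 15564 = 66936;  165785 + 66936 = 232721;  461395 + 232721 = 694116

694116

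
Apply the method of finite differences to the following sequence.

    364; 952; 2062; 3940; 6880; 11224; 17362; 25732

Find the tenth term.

D1: 588 , 1110 , 1878 , 2940 , 4344 , 6138 , 8370
D2: 522 , 768 , 1062 , 1404 , 1794 , 2232
D3: 246 , 294 , 342 , 390 , 438
D4: 48 , 48 , 48 , 48
The fourth differences are constant (48).
438 + 48 = 486;  2232 + 486 = 2718;  8370 + 2718 = 11088;  25732 + 11088 = 36820
486 + 48 = 534;  2718 + 534 = 3252;  11088 + 3252 = 14340;  36820 + 14340 = 51160

51160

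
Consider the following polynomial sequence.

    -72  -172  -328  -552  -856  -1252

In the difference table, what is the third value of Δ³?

-12

Δ: -100, -156, -224, -304, -396
Δ²: -56, -68, -80, -92
Δ³: -12, -12, -12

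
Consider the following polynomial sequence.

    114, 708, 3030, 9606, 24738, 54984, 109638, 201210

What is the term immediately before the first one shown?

First differences: 594, 2322, 6576, 15132, 30246, 54654, 91572
Second differences: 1728, 4254, 8556, 15114, 24408, 36918
Third differences: 2526, 4302, 6558, 9294, 12510
Fourth differences: 1776, 2256, 2736, 3216
Fifth differences: 480, 480, 480
The fifth differences are constant at 480.
Work back: 1776 − 480 = 1296;  2526 − 1296 = 1230;  1728 − 1230 = 498;  594 − 498 = 96;  114 − 96 = 18

18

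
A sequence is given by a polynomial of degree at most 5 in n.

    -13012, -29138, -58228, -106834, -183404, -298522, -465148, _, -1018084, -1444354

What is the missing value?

Using the first 7 terms:
Δ: -16126  -29090  -48606  -76570  -115118  -166626
Δ²: -12964  -19516  -27964  -38548  -51508
Δ³: -6552  -8448  -10584  -12960
Δ⁴: -1896  -2136  -2376
Δ⁵: -240  -240
Constant fifth difference = -240.
Extend forward: -2376 − 240 = -2616;  -12960 − 2616 = -15576;  -51508 − 15576 = -67084;  -166626 − 67084 = -233710;  -465148 − 233710 = -698858

-698858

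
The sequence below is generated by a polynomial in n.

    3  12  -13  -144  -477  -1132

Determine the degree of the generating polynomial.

4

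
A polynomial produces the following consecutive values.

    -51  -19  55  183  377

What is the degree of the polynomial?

3

Δ: 32, 74, 128, 194
Δ²: 42, 54, 66
Δ³: 12, 12
The third differences are constant, so the polynomial has degree 3.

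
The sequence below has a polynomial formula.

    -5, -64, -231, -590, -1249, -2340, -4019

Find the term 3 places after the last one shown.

-59, -167, -359, -659, -1091, -1679
-108, -192, -300, -432, -588
-84, -108, -132, -156
-24, -24, -24
Fourth differences constant at -24.
-156 − 24 = -180;  -588 − 180 = -768;  -1679 − 768 = -2447;  -4019 − 2447 = -6466
-180 − 24 = -204;  -768 − 204 = -972;  -2447 − 972 = -3419;  -6466 − 3419 = -9885
-204 − 24 = -228;  -972 − 228 = -1200;  -3419 − 1200 = -4619;  -9885 − 4619 = -14504

-14504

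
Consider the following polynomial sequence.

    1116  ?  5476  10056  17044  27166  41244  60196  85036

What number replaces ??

2674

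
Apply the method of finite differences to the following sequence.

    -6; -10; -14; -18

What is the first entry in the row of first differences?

-4

D1: -4, -4, -4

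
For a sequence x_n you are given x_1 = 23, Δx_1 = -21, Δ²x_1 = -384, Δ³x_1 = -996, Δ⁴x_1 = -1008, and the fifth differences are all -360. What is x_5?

-7357

Build the table forward from the leading diagonal:
D5: -360, -360, -360, -360, -360
D4: -1008, -1368, -1728, -2088, -2448
D3: -996, -2004, -3372, -5100, -7188
D2: -384, -1380, -3384, -6756, -11856
D1: -21, -405, -1785, -5169, -11925
x: 23, 2, -403, -2188, -7357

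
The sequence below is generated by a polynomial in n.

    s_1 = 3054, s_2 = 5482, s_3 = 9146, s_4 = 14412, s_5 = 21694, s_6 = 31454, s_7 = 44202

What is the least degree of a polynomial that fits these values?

4

D1: 2428, 3664, 5266, 7282, 9760, 12748
D2: 1236, 1602, 2016, 2478, 2988
D3: 366, 414, 462, 510
D4: 48, 48, 48
The fourth differences are constant, so the polynomial has degree 4.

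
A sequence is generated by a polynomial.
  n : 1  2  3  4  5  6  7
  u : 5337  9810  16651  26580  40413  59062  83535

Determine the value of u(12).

335260

4473 , 6841 , 9929 , 13833 , 18649 , 24473
2368 , 3088 , 3904 , 4816 , 5824
720 , 816 , 912 , 1008
96 , 96 , 96
Fourth differences constant at 96.
1008 + 96 = 1104;  5824 + 1104 = 6928;  24473 + 6928 = 31401;  83535 + 31401 = 114936
1104 + 96 = 1200;  6928 + 1200 = 8128;  31401 + 8128 = 39529;  114936 + 39529 = 154465
1200 + 96 = 1296;  8128 + 1296 = 9424;  39529 + 9424 = 48953;  154465 + 48953 = 203418
1296 + 96 = 1392;  9424 + 1392 = 10816;  48953 + 10816 = 59769;  203418 + 59769 = 263187
1392 + 96 = 1488;  10816 + 1488 = 12304;  59769 + 12304 = 72073;  263187 + 72073 = 335260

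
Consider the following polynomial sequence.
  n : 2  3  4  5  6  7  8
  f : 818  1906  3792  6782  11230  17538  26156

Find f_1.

Δ: 1088  1886  2990  4448  6308  8618
Δ²: 798  1104  1458  1860  2310
Δ³: 306  354  402  450
Δ⁴: 48  48  48
The fourth differences are constant at 48.
Work back: 306 − 48 = 258;  798 − 258 = 540;  1088 − 540 = 548;  818 − 548 = 270

270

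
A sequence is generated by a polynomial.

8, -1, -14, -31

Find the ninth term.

First differences: -9  -13  -17
Second differences: -4  -4
Constant second difference = -4, so extend:
-17 − 4 = -21;  -31 − 21 = -52
-21 − 4 = -25;  -52 − 25 = -77
-25 − 4 = -29;  -77 − 29 = -106
-29 − 4 = -33;  -106 − 33 = -139
-33 − 4 = -37;  -139 − 37 = -176

-176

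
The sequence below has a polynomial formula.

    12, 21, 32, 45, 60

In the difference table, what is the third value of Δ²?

2

First differences: 9, 11, 13, 15
Second differences: 2, 2, 2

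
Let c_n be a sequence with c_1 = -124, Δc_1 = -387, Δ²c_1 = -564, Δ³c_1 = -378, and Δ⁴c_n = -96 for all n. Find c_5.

-6664

Build the table forward from the leading diagonal:
Fourth differences: -96  -96  -96  -96  -96
Third differences: -378  -474  -570  -666  -762
Second differences: -564  -942  -1416  -1986  -2652
First differences: -387  -951  -1893  -3309  -5295
c: -124  -511  -1462  -3355  -6664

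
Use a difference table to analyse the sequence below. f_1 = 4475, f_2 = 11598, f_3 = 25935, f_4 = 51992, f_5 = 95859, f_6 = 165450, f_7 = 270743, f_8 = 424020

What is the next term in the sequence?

640107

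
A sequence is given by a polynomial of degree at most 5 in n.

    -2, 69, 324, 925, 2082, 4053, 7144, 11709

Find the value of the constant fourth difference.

First differences: 71, 255, 601, 1157, 1971, 3091, 4565
Second differences: 184, 346, 556, 814, 1120, 1474
Third differences: 162, 210, 258, 306, 354
Fourth differences: 48, 48, 48, 48

48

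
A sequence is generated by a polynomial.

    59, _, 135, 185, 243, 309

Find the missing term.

Using the last 4 terms:
First differences: 50, 58, 66
Second differences: 8, 8
Constant second difference = 8.
Extend backward: 50 − 8 = 42;  135 − 42 = 93

93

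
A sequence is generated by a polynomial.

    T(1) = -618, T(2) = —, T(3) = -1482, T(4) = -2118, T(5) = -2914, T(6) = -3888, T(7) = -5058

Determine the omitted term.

Using the last 5 terms:
D1: -636, -796, -974, -1170
D2: -160, -178, -196
D3: -18, -18
Constant third difference = -18.
Extend backward: -160 + 18 = -142;  -636 + 142 = -494;  -1482 + 494 = -988

-988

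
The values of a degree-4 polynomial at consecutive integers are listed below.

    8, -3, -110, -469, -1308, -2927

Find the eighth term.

-10065

Δ: -11 , -107 , -359 , -839 , -1619
Δ²: -96 , -252 , -480 , -780
Δ³: -156 , -228 , -300
Δ⁴: -72 , -72
Fourth differences constant at -72.
-300 − 72 = -372;  -780 − 372 = -1152;  -1619 − 1152 = -2771;  -2927 − 2771 = -5698
-372 − 72 = -444;  -1152 − 444 = -1596;  -2771 − 1596 = -4367;  -5698 − 4367 = -10065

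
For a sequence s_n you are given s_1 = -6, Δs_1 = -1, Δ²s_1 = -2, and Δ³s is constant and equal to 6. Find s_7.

78

Build the table forward from the leading diagonal:
Third differences: 6, 6, 6, 6, 6, 6, 6
Second differences: -2, 4, 10, 16, 22, 28, 34
First differences: -1, -3, 1, 11, 27, 49, 77
s: -6, -7, -10, -9, 2, 29, 78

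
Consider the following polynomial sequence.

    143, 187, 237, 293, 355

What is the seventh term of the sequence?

497

44  50  56  62
6  6  6
The second differences are constant (6).
62 + 6 = 68;  355 + 68 = 423
68 + 6 = 74;  423 + 74 = 497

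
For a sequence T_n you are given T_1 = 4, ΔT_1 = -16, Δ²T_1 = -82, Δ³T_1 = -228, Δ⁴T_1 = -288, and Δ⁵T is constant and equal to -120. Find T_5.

Build the table forward from the leading diagonal:
Δ⁵: -120  -120  -120  -120  -120
Δ⁴: -288  -408  -528  -648  -768
Δ³: -228  -516  -924  -1452  -2100
Δ²: -82  -310  -826  -1750  -3202
Δ: -16  -98  -408  -1234  -2984
T: 4  -12  -110  -518  -1752

-1752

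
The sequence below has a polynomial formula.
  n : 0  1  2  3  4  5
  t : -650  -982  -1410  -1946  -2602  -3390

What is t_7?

Δ: -332, -428, -536, -656, -788
Δ²: -96, -108, -120, -132
Δ³: -12, -12, -12
Third differences constant at -12.
-132 − 12 = -144;  -788 − 144 = -932;  -3390 − 932 = -4322
-144 − 12 = -156;  -932 − 156 = -1088;  -4322 − 1088 = -5410

-5410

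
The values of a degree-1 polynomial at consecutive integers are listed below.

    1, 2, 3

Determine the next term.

D1: 1, 1
Constant first difference = 1, so extend:
3 + 1 = 4

4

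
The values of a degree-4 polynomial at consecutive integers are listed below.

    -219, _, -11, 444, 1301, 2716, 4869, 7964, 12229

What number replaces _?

Using the last 7 terms:
Δ: 455  857  1415  2153  3095  4265
Δ²: 402  558  738  942  1170
Δ³: 156  180  204  228
Δ⁴: 24  24  24
Constant fourth difference = 24.
Extend backward: 156 − 24 = 132;  402 − 132 = 270;  455 − 270 = 185;  -11 − 185 = -196

-196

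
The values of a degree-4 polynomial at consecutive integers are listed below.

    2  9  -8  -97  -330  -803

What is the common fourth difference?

Δ: 7, -17, -89, -233, -473
Δ²: -24, -72, -144, -240
Δ³: -48, -72, -96
Δ⁴: -24, -24

-24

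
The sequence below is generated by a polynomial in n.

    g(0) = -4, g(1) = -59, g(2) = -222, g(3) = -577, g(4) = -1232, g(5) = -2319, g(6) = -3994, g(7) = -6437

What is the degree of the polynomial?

First differences: -55, -163, -355, -655, -1087, -1675, -2443
Second differences: -108, -192, -300, -432, -588, -768
Third differences: -84, -108, -132, -156, -180
Fourth differences: -24, -24, -24, -24
The fourth differences are constant, so the polynomial has degree 4.

4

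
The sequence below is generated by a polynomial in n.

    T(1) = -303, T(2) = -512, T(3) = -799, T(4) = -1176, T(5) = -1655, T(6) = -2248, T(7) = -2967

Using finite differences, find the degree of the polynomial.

-209, -287, -377, -479, -593, -719
-78, -90, -102, -114, -126
-12, -12, -12, -12
The third differences are constant, so the polynomial has degree 3.

3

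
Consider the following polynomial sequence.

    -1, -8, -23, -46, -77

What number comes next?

D1: -7  -15  -23  -31
D2: -8  -8  -8
Constant second difference = -8, so extend:
-31 − 8 = -39;  -77 − 39 = -116

-116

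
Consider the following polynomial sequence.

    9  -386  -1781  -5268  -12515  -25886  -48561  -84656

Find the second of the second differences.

First differences: -395, -1395, -3487, -7247, -13371, -22675, -36095
Second differences: -1000, -2092, -3760, -6124, -9304, -13420
Third differences: -1092, -1668, -2364, -3180, -4116
Fourth differences: -576, -696, -816, -936
Fifth differences: -120, -120, -120

-2092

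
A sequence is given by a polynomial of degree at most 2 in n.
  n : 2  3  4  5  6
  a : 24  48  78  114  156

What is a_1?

6

First differences: 24  30  36  42
Second differences: 6  6  6
The second differences are constant at 6.
Work back: 24 − 6 = 18;  24 − 18 = 6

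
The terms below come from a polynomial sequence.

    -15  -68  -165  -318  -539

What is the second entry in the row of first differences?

-97

First differences: -53, -97, -153, -221
Second differences: -44, -56, -68
Third differences: -12, -12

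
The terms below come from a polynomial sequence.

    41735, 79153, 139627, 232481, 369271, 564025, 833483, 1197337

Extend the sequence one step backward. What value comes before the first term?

20041

First differences: 37418  60474  92854  136790  194754  269458  363854
Second differences: 23056  32380  43936  57964  74704  94396
Third differences: 9324  11556  14028  16740  19692
Fourth differences: 2232  2472  2712  2952
Fifth differences: 240  240  240
The fifth differences are constant at 240.
Work back: 2232 − 240 = 1992;  9324 − 1992 = 7332;  23056 − 7332 = 15724;  37418 − 15724 = 21694;  41735 − 21694 = 20041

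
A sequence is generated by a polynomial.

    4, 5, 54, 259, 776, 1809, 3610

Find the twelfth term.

36315

1  49  205  517  1033  1801
48  156  312  516  768
108  156  204  252
48  48  48
Fourth differences constant at 48.
252 + 48 = 300;  768 + 300 = 1068;  1801 + 1068 = 2869;  3610 + 2869 = 6479
300 + 48 = 348;  1068 + 348 = 1416;  2869 + 1416 = 4285;  6479 + 4285 = 10764
348 + 48 = 396;  1416 + 396 = 1812;  4285 + 1812 = 6097;  10764 + 6097 = 16861
396 + 48 = 444;  1812 + 444 = 2256;  6097 + 2256 = 8353;  16861 + 8353 = 25214
444 + 48 = 492;  2256 + 492 = 2748;  8353 + 2748 = 11101;  25214 + 11101 = 36315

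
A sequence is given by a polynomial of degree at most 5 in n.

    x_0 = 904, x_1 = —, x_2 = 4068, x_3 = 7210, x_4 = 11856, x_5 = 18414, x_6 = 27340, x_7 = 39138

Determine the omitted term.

2070

Using the last 6 terms:
D1: 3142  4646  6558  8926  11798
D2: 1504  1912  2368  2872
D3: 408  456  504
D4: 48  48
Constant fourth difference = 48.
Extend backward: 408 − 48 = 360;  1504 − 360 = 1144;  3142 − 1144 = 1998;  4068 − 1998 = 2070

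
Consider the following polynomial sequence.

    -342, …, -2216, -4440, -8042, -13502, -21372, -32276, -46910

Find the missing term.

Using the last 7 terms:
-2224, -3602, -5460, -7870, -10904, -14634
-1378, -1858, -2410, -3034, -3730
-480, -552, -624, -696
-72, -72, -72
Constant fourth difference = -72.
Extend backward: -480 + 72 = -408;  -1378 + 408 = -970;  -2224 + 970 = -1254;  -2216 + 1254 = -962

-962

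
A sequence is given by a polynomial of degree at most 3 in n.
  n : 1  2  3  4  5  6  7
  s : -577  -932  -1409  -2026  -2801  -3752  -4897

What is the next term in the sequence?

-6254

First differences: -355, -477, -617, -775, -951, -1145
Second differences: -122, -140, -158, -176, -194
Third differences: -18, -18, -18, -18
Constant third difference = -18, so extend:
-194 − 18 = -212;  -1145 − 212 = -1357;  -4897 − 1357 = -6254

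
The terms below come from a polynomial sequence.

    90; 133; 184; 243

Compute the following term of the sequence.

First differences: 43, 51, 59
Second differences: 8, 8
Constant second difference = 8, so extend:
59 + 8 = 67;  243 + 67 = 310

310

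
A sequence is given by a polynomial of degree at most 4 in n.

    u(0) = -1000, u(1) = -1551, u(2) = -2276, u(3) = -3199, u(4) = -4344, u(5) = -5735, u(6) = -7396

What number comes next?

D1: -551  -725  -923  -1145  -1391  -1661
D2: -174  -198  -222  -246  -270
D3: -24  -24  -24  -24
Third differences constant at -24.
-270 − 24 = -294;  -1661 − 294 = -1955;  -7396 − 1955 = -9351

-9351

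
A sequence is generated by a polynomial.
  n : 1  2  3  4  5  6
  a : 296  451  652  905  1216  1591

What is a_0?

Δ: 155, 201, 253, 311, 375
Δ²: 46, 52, 58, 64
Δ³: 6, 6, 6
The third differences are constant at 6.
Work back: 46 − 6 = 40;  155 − 40 = 115;  296 − 115 = 181

181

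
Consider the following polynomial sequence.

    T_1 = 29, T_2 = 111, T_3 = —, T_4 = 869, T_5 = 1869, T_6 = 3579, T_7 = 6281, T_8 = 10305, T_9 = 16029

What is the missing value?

345

Using the last 6 terms:
D1: 1000, 1710, 2702, 4024, 5724
D2: 710, 992, 1322, 1700
D3: 282, 330, 378
D4: 48, 48
Constant fourth difference = 48.
Extend backward: 282 − 48 = 234;  710 − 234 = 476;  1000 − 476 = 524;  869 − 524 = 345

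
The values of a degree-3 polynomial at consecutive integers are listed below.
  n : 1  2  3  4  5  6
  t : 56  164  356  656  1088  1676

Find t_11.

D1: 108, 192, 300, 432, 588
D2: 84, 108, 132, 156
D3: 24, 24, 24
Constant third difference = 24, so extend:
156 + 24 = 180;  588 + 180 = 768;  1676 + 768 = 2444
180 + 24 = 204;  768 + 204 = 972;  2444 + 972 = 3416
204 + 24 = 228;  972 + 228 = 1200;  3416 + 1200 = 4616
228 + 24 = 252;  1200 + 252 = 1452;  4616 + 1452 = 6068
252 + 24 = 276;  1452 + 276 = 1728;  6068 + 1728 = 7796

7796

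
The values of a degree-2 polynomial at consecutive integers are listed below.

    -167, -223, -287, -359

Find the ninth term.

Δ: -56  -64  -72
Δ²: -8  -8
Constant second difference = -8, so extend:
-72 − 8 = -80;  -359 − 80 = -439
-80 − 8 = -88;  -439 − 88 = -527
-88 − 8 = -96;  -527 − 96 = -623
-96 − 8 = -104;  -623 − 104 = -727
-104 − 8 = -112;  -727 − 112 = -839

-839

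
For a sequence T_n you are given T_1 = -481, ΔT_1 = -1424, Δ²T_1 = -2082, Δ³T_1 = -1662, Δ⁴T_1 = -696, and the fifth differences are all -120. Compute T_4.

Build the table forward from the leading diagonal:
D5: -120, -120, -120, -120
D4: -696, -816, -936, -1056
D3: -1662, -2358, -3174, -4110
D2: -2082, -3744, -6102, -9276
D1: -1424, -3506, -7250, -13352
T: -481, -1905, -5411, -12661

-12661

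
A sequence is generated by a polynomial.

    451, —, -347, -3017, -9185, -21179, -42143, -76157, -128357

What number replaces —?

Using the last 7 terms:
Δ: -2670, -6168, -11994, -20964, -34014, -52200
Δ²: -3498, -5826, -8970, -13050, -18186
Δ³: -2328, -3144, -4080, -5136
Δ⁴: -816, -936, -1056
Δ⁵: -120, -120
Constant fifth difference = -120.
Extend backward: -816 + 120 = -696;  -2328 + 696 = -1632;  -3498 + 1632 = -1866;  -2670 + 1866 = -804;  -347 + 804 = 457

457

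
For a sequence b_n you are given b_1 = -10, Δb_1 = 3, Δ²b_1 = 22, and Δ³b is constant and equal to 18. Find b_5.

206

Build the table forward from the leading diagonal:
D3: 18  18  18  18  18
D2: 22  40  58  76  94
D1: 3  25  65  123  199
b: -10  -7  18  83  206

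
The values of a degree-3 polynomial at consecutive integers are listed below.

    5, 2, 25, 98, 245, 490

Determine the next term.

-3  23  73  147  245
26  50  74  98
24  24  24
The third differences are constant (24).
98 + 24 = 122;  245 + 122 = 367;  490 + 367 = 857

857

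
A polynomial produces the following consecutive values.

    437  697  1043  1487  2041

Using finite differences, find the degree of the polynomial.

Δ: 260, 346, 444, 554
Δ²: 86, 98, 110
Δ³: 12, 12
The third differences are constant, so the polynomial has degree 3.

3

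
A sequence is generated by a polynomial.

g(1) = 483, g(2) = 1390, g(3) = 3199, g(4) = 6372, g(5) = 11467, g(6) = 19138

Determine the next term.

D1: 907 , 1809 , 3173 , 5095 , 7671
D2: 902 , 1364 , 1922 , 2576
D3: 462 , 558 , 654
D4: 96 , 96
The fourth differences are constant (96).
654 + 96 = 750;  2576 + 750 = 3326;  7671 + 3326 = 10997;  19138 + 10997 = 30135

30135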